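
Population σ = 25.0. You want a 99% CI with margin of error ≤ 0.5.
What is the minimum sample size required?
n ≥ 16590

For margin E ≤ 0.5:
n ≥ (z* · σ / E)²
n ≥ (2.576 · 25.0 / 0.5)²
n ≥ 16589.44

Minimum n = 16590 (rounding up)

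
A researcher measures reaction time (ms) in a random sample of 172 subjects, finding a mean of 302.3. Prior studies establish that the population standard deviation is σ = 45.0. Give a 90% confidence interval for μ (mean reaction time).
(296.66, 307.94)

z-interval (σ known):
z* = 1.645 for 90% confidence

Margin of error = z* · σ/√n = 1.645 · 45.0/√172 = 5.64

CI: (302.3 - 5.64, 302.3 + 5.64) = (296.66, 307.94)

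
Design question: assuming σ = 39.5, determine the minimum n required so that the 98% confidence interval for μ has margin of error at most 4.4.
n ≥ 437

For margin E ≤ 4.4:
n ≥ (z* · σ / E)²
n ≥ (2.326 · 39.5 / 4.4)²
n ≥ 436.02

Minimum n = 437 (rounding up)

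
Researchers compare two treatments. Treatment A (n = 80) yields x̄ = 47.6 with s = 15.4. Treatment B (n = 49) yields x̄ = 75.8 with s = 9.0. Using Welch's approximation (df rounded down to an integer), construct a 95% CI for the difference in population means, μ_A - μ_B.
(-32.45, -23.95)

Difference: x̄₁ - x̄₂ = -28.20
SE = √(s₁²/n₁ + s₂²/n₂) = √(15.4²/80 + 9.0²/49) = 2.1489
df = 126.79 → 126 (Welch–Satterthwaite, rounded down)
t* = 1.979

CI: -28.20 ± 1.979 · 2.1489 = -28.20 ± 4.25 = (-32.45, -23.95)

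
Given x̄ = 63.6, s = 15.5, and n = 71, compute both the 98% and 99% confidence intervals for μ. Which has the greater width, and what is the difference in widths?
99% CI is wider by 0.98

df = 70
98% CI: t* = 2.381, (59.22, 67.98), width = 2 · t* · s/√n = 8.76
99% CI: t* = 2.648, (58.73, 68.47), width = 2 · t* · s/√n = 9.74

The 99% CI is wider by 9.74 - 8.76 = 0.98.
Higher confidence requires a wider interval.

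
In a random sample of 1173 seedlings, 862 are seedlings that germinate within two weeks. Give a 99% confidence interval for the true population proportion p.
(0.702, 0.768)

Proportion CI:
p̂ = 862/1173 = 0.73487
SE = √(p̂(1-p̂)/n) = √(0.73487 · 0.26513 / 1173) = 0.01289

z* = 2.576
Margin = z* · SE = 2.576 · 0.01289 = 0.0332

CI: 0.73487 ± 0.0332 = (0.702, 0.768)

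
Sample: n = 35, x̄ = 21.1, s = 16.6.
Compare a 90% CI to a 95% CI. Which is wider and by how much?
95% CI is wider by 1.91

df = 34
90% CI: t* = 1.691, (16.36, 25.84), width = 2 · t* · s/√n = 9.49
95% CI: t* = 2.032, (15.40, 26.80), width = 2 · t* · s/√n = 11.40

The 95% CI is wider by 11.40 - 9.49 = 1.91.
Higher confidence requires a wider interval.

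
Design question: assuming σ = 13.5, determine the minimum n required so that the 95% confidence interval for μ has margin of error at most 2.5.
n ≥ 113

For margin E ≤ 2.5:
n ≥ (z* · σ / E)²
n ≥ (1.960 · 13.5 / 2.5)²
n ≥ 112.02

Minimum n = 113 (rounding up)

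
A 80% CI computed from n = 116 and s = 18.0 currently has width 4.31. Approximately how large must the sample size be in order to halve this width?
n ≈ 464

CI width ∝ 1/√n
To reduce width by factor 2, need √n to grow by 2 → need 2² = 4 times as many samples.

Current: n = 116, width = 4.31
New: n = 464, width ≈ 2.14

Width reduced by factor of 4.31/2.14 = 2.01.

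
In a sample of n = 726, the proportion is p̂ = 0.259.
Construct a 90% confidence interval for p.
(0.232, 0.286)

Proportion CI:
SE = √(p̂(1-p̂)/n) = √(0.259 · 0.741 / 726) = 0.01626

z* = 1.645
Margin = z* · SE = 1.645 · 0.01626 = 0.0267

CI: 0.259 ± 0.0267 = (0.232, 0.286)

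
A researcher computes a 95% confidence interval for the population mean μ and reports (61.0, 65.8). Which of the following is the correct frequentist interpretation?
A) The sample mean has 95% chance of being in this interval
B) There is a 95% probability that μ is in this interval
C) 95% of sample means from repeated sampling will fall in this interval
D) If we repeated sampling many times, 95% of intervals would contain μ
D

A) Wrong — x̄ is observed and sits in the interval by construction.
B) Wrong — μ is fixed; the randomness lives in the interval, not in μ.
C) Wrong — coverage applies to intervals containing μ, not to future x̄ values.
D) Correct — this is the frequentist long-run coverage interpretation.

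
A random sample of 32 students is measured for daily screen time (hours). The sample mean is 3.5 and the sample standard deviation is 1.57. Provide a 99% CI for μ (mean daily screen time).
(2.74, 4.26)

t-interval (σ unknown):
df = n - 1 = 31
t* = 2.744 for 99% confidence

Margin of error = t* · s/√n = 2.744 · 1.57/√32 = 0.76

CI: (2.74, 4.26)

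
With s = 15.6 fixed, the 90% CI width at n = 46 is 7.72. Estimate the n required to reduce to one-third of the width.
n ≈ 414

CI width ∝ 1/√n
To reduce width by factor 3, need √n to grow by 3 → need 3² = 9 times as many samples.

Current: n = 46, width = 7.72
New: n = 414, width ≈ 2.53

Width reduced by factor of 7.72/2.53 = 3.05.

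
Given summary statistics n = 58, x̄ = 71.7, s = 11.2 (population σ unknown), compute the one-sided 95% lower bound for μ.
μ ≥ 69.24

Lower bound (one-sided):
t* = 1.672 (one-sided for 95%)
Lower bound = x̄ - t* · s/√n = 71.7 - 1.672 · 11.2/√58 = 69.24

We are 95% confident that μ ≥ 69.24.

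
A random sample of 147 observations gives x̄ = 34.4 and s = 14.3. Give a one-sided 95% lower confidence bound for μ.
μ ≥ 32.45

Lower bound (one-sided):
t* = 1.655 (one-sided for 95%)
Lower bound = x̄ - t* · s/√n = 34.4 - 1.655 · 14.3/√147 = 32.45

We are 95% confident that μ ≥ 32.45.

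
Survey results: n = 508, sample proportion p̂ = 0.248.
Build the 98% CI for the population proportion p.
(0.203, 0.293)

Proportion CI:
SE = √(p̂(1-p̂)/n) = √(0.248 · 0.752 / 508) = 0.01916

z* = 2.326
Margin = z* · SE = 2.326 · 0.01916 = 0.0446

CI: 0.248 ± 0.0446 = (0.203, 0.293)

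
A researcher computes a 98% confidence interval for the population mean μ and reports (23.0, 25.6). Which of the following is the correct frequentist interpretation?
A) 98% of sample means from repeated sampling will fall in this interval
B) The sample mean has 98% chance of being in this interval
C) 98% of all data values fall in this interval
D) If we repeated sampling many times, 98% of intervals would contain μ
D

A) Wrong — coverage applies to intervals containing μ, not to future x̄ values.
B) Wrong — x̄ is observed and sits in the interval by construction.
C) Wrong — a CI is about the parameter μ, not individual data values.
D) Correct — this is the frequentist long-run coverage interpretation.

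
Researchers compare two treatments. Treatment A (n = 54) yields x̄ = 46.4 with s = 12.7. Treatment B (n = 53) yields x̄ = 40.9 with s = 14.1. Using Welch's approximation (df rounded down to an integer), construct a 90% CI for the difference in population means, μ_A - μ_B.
(1.19, 9.81)

Difference: x̄₁ - x̄₂ = 5.50
SE = √(s₁²/n₁ + s₂²/n₂) = √(12.7²/54 + 14.1²/53) = 2.5958
df = 103.44 → 103 (Welch–Satterthwaite, rounded down)
t* = 1.660

CI: 5.50 ± 1.660 · 2.5958 = 5.50 ± 4.31 = (1.19, 9.81)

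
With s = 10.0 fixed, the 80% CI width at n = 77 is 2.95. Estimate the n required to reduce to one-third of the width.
n ≈ 693

CI width ∝ 1/√n
To reduce width by factor 3, need √n to grow by 3 → need 3² = 9 times as many samples.

Current: n = 77, width = 2.95
New: n = 693, width ≈ 0.97

Width reduced by factor of 2.95/0.97 = 3.04.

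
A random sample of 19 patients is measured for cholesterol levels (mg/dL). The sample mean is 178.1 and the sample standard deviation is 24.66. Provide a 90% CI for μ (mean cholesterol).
(168.29, 187.91)

t-interval (σ unknown):
df = n - 1 = 18
t* = 1.734 for 90% confidence

Margin of error = t* · s/√n = 1.734 · 24.66/√19 = 9.81

CI: (168.29, 187.91)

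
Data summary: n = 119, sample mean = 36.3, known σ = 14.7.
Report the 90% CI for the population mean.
(34.08, 38.52)

z-interval (σ known):
z* = 1.645 for 90% confidence

Margin of error = z* · σ/√n = 1.645 · 14.7/√119 = 2.22

CI: (36.3 - 2.22, 36.3 + 2.22) = (34.08, 38.52)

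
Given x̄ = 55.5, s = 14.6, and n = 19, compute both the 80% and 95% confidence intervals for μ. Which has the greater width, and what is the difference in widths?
95% CI is wider by 5.16

df = 18
80% CI: t* = 1.330, (51.05, 59.95), width = 2 · t* · s/√n = 8.91
95% CI: t* = 2.101, (48.46, 62.54), width = 2 · t* · s/√n = 14.07

The 95% CI is wider by 14.07 - 8.91 = 5.16.
Higher confidence requires a wider interval.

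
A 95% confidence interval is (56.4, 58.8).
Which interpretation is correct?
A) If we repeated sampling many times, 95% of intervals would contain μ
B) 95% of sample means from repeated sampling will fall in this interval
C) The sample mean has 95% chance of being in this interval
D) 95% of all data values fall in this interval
A

A) Correct — this is the frequentist long-run coverage interpretation.
B) Wrong — coverage applies to intervals containing μ, not to future x̄ values.
C) Wrong — x̄ is observed and sits in the interval by construction.
D) Wrong — a CI is about the parameter μ, not individual data values.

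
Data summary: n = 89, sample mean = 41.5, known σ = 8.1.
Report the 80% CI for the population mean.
(40.40, 42.60)

z-interval (σ known):
z* = 1.282 for 80% confidence

Margin of error = z* · σ/√n = 1.282 · 8.1/√89 = 1.10

CI: (41.5 - 1.10, 41.5 + 1.10) = (40.40, 42.60)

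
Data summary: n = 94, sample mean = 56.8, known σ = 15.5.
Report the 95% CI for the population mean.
(53.67, 59.93)

z-interval (σ known):
z* = 1.960 for 95% confidence

Margin of error = z* · σ/√n = 1.960 · 15.5/√94 = 3.13

CI: (56.8 - 3.13, 56.8 + 3.13) = (53.67, 59.93)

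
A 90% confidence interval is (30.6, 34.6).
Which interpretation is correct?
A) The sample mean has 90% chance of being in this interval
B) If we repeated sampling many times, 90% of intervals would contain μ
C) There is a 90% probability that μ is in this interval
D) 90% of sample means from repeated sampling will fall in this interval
B

A) Wrong — x̄ is observed and sits in the interval by construction.
B) Correct — this is the frequentist long-run coverage interpretation.
C) Wrong — μ is fixed; the randomness lives in the interval, not in μ.
D) Wrong — coverage applies to intervals containing μ, not to future x̄ values.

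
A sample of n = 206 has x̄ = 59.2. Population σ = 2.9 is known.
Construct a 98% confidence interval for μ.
(58.73, 59.67)

z-interval (σ known):
z* = 2.326 for 98% confidence

Margin of error = z* · σ/√n = 2.326 · 2.9/√206 = 0.47

CI: (59.2 - 0.47, 59.2 + 0.47) = (58.73, 59.67)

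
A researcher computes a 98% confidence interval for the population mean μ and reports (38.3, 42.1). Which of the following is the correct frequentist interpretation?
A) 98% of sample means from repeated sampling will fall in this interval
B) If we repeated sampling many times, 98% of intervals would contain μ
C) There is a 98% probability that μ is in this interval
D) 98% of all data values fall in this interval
B

A) Wrong — coverage applies to intervals containing μ, not to future x̄ values.
B) Correct — this is the frequentist long-run coverage interpretation.
C) Wrong — μ is fixed; the randomness lives in the interval, not in μ.
D) Wrong — a CI is about the parameter μ, not individual data values.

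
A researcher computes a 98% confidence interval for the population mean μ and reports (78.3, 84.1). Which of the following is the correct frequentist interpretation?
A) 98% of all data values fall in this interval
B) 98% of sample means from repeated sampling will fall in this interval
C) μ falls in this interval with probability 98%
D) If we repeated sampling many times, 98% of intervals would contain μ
D

A) Wrong — a CI is about the parameter μ, not individual data values.
B) Wrong — coverage applies to intervals containing μ, not to future x̄ values.
C) Wrong — μ is fixed; the randomness lives in the interval, not in μ.
D) Correct — this is the frequentist long-run coverage interpretation.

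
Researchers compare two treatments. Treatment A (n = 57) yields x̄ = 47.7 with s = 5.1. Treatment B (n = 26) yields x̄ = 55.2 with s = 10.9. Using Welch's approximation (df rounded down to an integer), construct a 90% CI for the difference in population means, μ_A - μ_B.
(-11.30, -3.70)

Difference: x̄₁ - x̄₂ = -7.50
SE = √(s₁²/n₁ + s₂²/n₂) = √(5.1²/57 + 10.9²/26) = 2.2419
df = 30.11 → 30 (Welch–Satterthwaite, rounded down)
t* = 1.697

CI: -7.50 ± 1.697 · 2.2419 = -7.50 ± 3.80 = (-11.30, -3.70)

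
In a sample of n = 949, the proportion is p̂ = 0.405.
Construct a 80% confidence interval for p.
(0.385, 0.425)

Proportion CI:
SE = √(p̂(1-p̂)/n) = √(0.405 · 0.595 / 949) = 0.01594

z* = 1.282
Margin = z* · SE = 1.282 · 0.01594 = 0.0204

CI: 0.405 ± 0.0204 = (0.385, 0.425)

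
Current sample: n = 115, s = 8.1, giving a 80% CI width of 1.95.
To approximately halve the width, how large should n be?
n ≈ 460

CI width ∝ 1/√n
To reduce width by factor 2, need √n to grow by 2 → need 2² = 4 times as many samples.

Current: n = 115, width = 1.95
New: n = 460, width ≈ 0.97

Width reduced by factor of 1.95/0.97 = 2.01.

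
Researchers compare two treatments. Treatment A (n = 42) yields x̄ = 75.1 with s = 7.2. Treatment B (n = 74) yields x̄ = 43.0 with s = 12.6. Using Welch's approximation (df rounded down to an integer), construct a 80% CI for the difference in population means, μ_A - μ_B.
(29.73, 34.47)

Difference: x̄₁ - x̄₂ = 32.10
SE = √(s₁²/n₁ + s₂²/n₂) = √(7.2²/42 + 12.6²/74) = 1.8384
df = 113.98 → 113 (Welch–Satterthwaite, rounded down)
t* = 1.289

CI: 32.10 ± 1.289 · 1.8384 = 32.10 ± 2.37 = (29.73, 34.47)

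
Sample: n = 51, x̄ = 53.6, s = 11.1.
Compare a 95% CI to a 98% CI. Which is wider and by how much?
98% CI is wider by 1.22

df = 50
95% CI: t* = 2.009, (50.48, 56.72), width = 2 · t* · s/√n = 6.25
98% CI: t* = 2.403, (49.86, 57.34), width = 2 · t* · s/√n = 7.47

The 98% CI is wider by 7.47 - 6.25 = 1.22.
Higher confidence requires a wider interval.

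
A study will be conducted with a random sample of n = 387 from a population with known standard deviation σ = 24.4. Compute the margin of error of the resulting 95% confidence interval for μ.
Margin of error = 2.43

Margin of error = z* · σ/√n
= 1.960 · 24.4/√387
= 1.960 · 24.4/19.6723
= 2.43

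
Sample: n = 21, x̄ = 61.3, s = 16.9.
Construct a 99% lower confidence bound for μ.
μ ≥ 51.98

Lower bound (one-sided):
t* = 2.528 (one-sided for 99%)
Lower bound = x̄ - t* · s/√n = 61.3 - 2.528 · 16.9/√21 = 51.98

We are 99% confident that μ ≥ 51.98.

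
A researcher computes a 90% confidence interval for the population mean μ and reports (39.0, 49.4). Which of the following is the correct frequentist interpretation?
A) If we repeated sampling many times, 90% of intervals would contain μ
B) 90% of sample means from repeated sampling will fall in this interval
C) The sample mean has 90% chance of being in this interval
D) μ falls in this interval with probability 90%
A

A) Correct — this is the frequentist long-run coverage interpretation.
B) Wrong — coverage applies to intervals containing μ, not to future x̄ values.
C) Wrong — x̄ is observed and sits in the interval by construction.
D) Wrong — μ is fixed; the randomness lives in the interval, not in μ.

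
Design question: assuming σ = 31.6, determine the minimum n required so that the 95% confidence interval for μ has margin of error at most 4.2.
n ≥ 218

For margin E ≤ 4.2:
n ≥ (z* · σ / E)²
n ≥ (1.960 · 31.6 / 4.2)²
n ≥ 217.46

Minimum n = 218 (rounding up)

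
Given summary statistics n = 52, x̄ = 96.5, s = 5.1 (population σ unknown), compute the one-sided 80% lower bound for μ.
μ ≥ 95.90

Lower bound (one-sided):
t* = 0.849 (one-sided for 80%)
Lower bound = x̄ - t* · s/√n = 96.5 - 0.849 · 5.1/√52 = 95.90

We are 80% confident that μ ≥ 95.90.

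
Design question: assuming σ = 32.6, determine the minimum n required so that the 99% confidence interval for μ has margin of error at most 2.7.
n ≥ 968

For margin E ≤ 2.7:
n ≥ (z* · σ / E)²
n ≥ (2.576 · 32.6 / 2.7)²
n ≥ 967.39

Minimum n = 968 (rounding up)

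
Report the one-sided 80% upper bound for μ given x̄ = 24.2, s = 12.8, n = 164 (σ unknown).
μ ≤ 25.04

Upper bound (one-sided):
t* = 0.844 (one-sided for 80%)
Upper bound = x̄ + t* · s/√n = 24.2 + 0.844 · 12.8/√164 = 25.04

We are 80% confident that μ ≤ 25.04.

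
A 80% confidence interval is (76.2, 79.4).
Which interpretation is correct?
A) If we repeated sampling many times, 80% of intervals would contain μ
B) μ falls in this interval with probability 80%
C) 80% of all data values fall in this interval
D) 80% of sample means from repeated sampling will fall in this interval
A

A) Correct — this is the frequentist long-run coverage interpretation.
B) Wrong — μ is fixed; the randomness lives in the interval, not in μ.
C) Wrong — a CI is about the parameter μ, not individual data values.
D) Wrong — coverage applies to intervals containing μ, not to future x̄ values.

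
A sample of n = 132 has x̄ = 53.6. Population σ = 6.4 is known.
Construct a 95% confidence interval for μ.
(52.51, 54.69)

z-interval (σ known):
z* = 1.960 for 95% confidence

Margin of error = z* · σ/√n = 1.960 · 6.4/√132 = 1.09

CI: (53.6 - 1.09, 53.6 + 1.09) = (52.51, 54.69)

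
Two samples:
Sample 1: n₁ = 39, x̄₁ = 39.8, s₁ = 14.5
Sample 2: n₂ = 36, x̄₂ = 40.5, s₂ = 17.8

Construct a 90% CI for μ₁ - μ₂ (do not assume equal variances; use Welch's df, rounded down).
(-6.98, 5.58)

Difference: x̄₁ - x̄₂ = -0.70
SE = √(s₁²/n₁ + s₂²/n₂) = √(14.5²/39 + 17.8²/36) = 3.7672
df = 67.64 → 67 (Welch–Satterthwaite, rounded down)
t* = 1.668

CI: -0.70 ± 1.668 · 3.7672 = -0.70 ± 6.28 = (-6.98, 5.58)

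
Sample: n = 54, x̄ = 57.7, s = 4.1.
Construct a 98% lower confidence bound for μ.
μ ≥ 56.52

Lower bound (one-sided):
t* = 2.106 (one-sided for 98%)
Lower bound = x̄ - t* · s/√n = 57.7 - 2.106 · 4.1/√54 = 56.52

We are 98% confident that μ ≥ 56.52.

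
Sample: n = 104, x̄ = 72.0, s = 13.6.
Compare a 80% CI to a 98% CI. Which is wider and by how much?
98% CI is wider by 2.86

df = 103
80% CI: t* = 1.290, (70.28, 73.72), width = 2 · t* · s/√n = 3.44
98% CI: t* = 2.363, (68.85, 75.15), width = 2 · t* · s/√n = 6.30

The 98% CI is wider by 6.30 - 3.44 = 2.86.
Higher confidence requires a wider interval.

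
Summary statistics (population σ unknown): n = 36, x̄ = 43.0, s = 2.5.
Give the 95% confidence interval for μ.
(42.15, 43.85)

t-interval (σ unknown):
df = n - 1 = 35
t* = 2.030 for 95% confidence

Margin of error = t* · s/√n = 2.030 · 2.5/√36 = 0.85

CI: (42.15, 43.85)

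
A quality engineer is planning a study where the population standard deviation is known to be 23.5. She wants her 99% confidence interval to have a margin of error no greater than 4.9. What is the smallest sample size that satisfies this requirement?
n ≥ 153

For margin E ≤ 4.9:
n ≥ (z* · σ / E)²
n ≥ (2.576 · 23.5 / 4.9)²
n ≥ 152.63

Minimum n = 153 (rounding up)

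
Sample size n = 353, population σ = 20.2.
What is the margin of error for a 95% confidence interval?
Margin of error = 2.11

Margin of error = z* · σ/√n
= 1.960 · 20.2/√353
= 1.960 · 20.2/18.7883
= 2.11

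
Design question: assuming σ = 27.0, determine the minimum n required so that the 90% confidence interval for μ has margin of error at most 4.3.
n ≥ 107

For margin E ≤ 4.3:
n ≥ (z* · σ / E)²
n ≥ (1.645 · 27.0 / 4.3)²
n ≥ 106.69

Minimum n = 107 (rounding up)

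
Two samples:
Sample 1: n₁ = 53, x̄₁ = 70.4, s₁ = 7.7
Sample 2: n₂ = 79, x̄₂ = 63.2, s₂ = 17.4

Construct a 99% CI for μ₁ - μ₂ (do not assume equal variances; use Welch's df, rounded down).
(1.37, 13.03)

Difference: x̄₁ - x̄₂ = 7.20
SE = √(s₁²/n₁ + s₂²/n₂) = √(7.7²/53 + 17.4²/79) = 2.2251
df = 115.43 → 115 (Welch–Satterthwaite, rounded down)
t* = 2.619

CI: 7.20 ± 2.619 · 2.2251 = 7.20 ± 5.83 = (1.37, 13.03)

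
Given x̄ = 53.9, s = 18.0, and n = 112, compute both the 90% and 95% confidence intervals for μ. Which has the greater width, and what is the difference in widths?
95% CI is wider by 1.10

df = 111
90% CI: t* = 1.659, (51.08, 56.72), width = 2 · t* · s/√n = 5.64
95% CI: t* = 1.982, (50.53, 57.27), width = 2 · t* · s/√n = 6.74

The 95% CI is wider by 6.74 - 5.64 = 1.10.
Higher confidence requires a wider interval.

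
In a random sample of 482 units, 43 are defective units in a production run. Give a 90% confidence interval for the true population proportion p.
(0.068, 0.111)

Proportion CI:
p̂ = 43/482 = 0.08921
SE = √(p̂(1-p̂)/n) = √(0.08921 · 0.91079 / 482) = 0.01298

z* = 1.645
Margin = z* · SE = 1.645 · 0.01298 = 0.0214

CI: 0.08921 ± 0.0214 = (0.068, 0.111)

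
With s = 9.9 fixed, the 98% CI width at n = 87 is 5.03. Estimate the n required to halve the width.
n ≈ 348

CI width ∝ 1/√n
To reduce width by factor 2, need √n to grow by 2 → need 2² = 4 times as many samples.

Current: n = 87, width = 5.03
New: n = 348, width ≈ 2.48

Width reduced by factor of 5.03/2.48 = 2.03.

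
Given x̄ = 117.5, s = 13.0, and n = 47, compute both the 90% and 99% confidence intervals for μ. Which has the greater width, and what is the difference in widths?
99% CI is wider by 3.82

df = 46
90% CI: t* = 1.679, (114.32, 120.68), width = 2 · t* · s/√n = 6.37
99% CI: t* = 2.687, (112.40, 122.60), width = 2 · t* · s/√n = 10.19

The 99% CI is wider by 10.19 - 6.37 = 3.82.
Higher confidence requires a wider interval.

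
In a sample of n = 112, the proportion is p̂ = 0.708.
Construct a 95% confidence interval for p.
(0.624, 0.792)

Proportion CI:
SE = √(p̂(1-p̂)/n) = √(0.708 · 0.292 / 112) = 0.04296

z* = 1.960
Margin = z* · SE = 1.960 · 0.04296 = 0.0842

CI: 0.708 ± 0.0842 = (0.624, 0.792)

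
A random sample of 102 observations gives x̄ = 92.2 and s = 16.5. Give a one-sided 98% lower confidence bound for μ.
μ ≥ 88.80

Lower bound (one-sided):
t* = 2.081 (one-sided for 98%)
Lower bound = x̄ - t* · s/√n = 92.2 - 2.081 · 16.5/√102 = 88.80

We are 98% confident that μ ≥ 88.80.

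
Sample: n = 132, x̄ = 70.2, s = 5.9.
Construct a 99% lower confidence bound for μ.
μ ≥ 68.99

Lower bound (one-sided):
t* = 2.355 (one-sided for 99%)
Lower bound = x̄ - t* · s/√n = 70.2 - 2.355 · 5.9/√132 = 68.99

We are 99% confident that μ ≥ 68.99.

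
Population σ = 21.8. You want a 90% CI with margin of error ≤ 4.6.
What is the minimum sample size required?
n ≥ 61

For margin E ≤ 4.6:
n ≥ (z* · σ / E)²
n ≥ (1.645 · 21.8 / 4.6)²
n ≥ 60.78

Minimum n = 61 (rounding up)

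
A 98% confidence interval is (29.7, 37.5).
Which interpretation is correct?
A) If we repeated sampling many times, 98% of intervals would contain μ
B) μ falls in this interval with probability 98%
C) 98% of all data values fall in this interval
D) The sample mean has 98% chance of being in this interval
A

A) Correct — this is the frequentist long-run coverage interpretation.
B) Wrong — μ is fixed; the randomness lives in the interval, not in μ.
C) Wrong — a CI is about the parameter μ, not individual data values.
D) Wrong — x̄ is observed and sits in the interval by construction.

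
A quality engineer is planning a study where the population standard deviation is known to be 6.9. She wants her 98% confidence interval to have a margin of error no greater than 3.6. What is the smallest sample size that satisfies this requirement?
n ≥ 20

For margin E ≤ 3.6:
n ≥ (z* · σ / E)²
n ≥ (2.326 · 6.9 / 3.6)²
n ≥ 19.88

Minimum n = 20 (rounding up)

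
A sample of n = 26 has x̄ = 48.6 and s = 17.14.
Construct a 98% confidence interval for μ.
(40.25, 56.95)

t-interval (σ unknown):
df = n - 1 = 25
t* = 2.485 for 98% confidence

Margin of error = t* · s/√n = 2.485 · 17.14/√26 = 8.35

CI: (40.25, 56.95)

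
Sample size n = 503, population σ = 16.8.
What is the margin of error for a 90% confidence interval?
Margin of error = 1.23

Margin of error = z* · σ/√n
= 1.645 · 16.8/√503
= 1.645 · 16.8/22.4277
= 1.23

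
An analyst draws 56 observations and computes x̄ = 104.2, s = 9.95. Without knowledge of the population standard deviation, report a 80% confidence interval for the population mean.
(102.48, 105.92)

t-interval (σ unknown):
df = n - 1 = 55
t* = 1.297 for 80% confidence

Margin of error = t* · s/√n = 1.297 · 9.95/√56 = 1.72

CI: (102.48, 105.92)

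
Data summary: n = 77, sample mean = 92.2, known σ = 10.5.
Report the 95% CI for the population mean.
(89.85, 94.55)

z-interval (σ known):
z* = 1.960 for 95% confidence

Margin of error = z* · σ/√n = 1.960 · 10.5/√77 = 2.35

CI: (92.2 - 2.35, 92.2 + 2.35) = (89.85, 94.55)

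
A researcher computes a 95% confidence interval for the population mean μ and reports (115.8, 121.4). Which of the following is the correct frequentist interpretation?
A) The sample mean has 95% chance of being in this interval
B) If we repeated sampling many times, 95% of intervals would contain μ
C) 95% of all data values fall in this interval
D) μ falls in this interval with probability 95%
B

A) Wrong — x̄ is observed and sits in the interval by construction.
B) Correct — this is the frequentist long-run coverage interpretation.
C) Wrong — a CI is about the parameter μ, not individual data values.
D) Wrong — μ is fixed; the randomness lives in the interval, not in μ.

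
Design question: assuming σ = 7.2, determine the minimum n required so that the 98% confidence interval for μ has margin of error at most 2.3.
n ≥ 54

For margin E ≤ 2.3:
n ≥ (z* · σ / E)²
n ≥ (2.326 · 7.2 / 2.3)²
n ≥ 53.02

Minimum n = 54 (rounding up)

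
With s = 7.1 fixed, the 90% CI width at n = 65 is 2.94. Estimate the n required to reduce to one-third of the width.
n ≈ 585

CI width ∝ 1/√n
To reduce width by factor 3, need √n to grow by 3 → need 3² = 9 times as many samples.

Current: n = 65, width = 2.94
New: n = 585, width ≈ 0.97

Width reduced by factor of 2.94/0.97 = 3.03.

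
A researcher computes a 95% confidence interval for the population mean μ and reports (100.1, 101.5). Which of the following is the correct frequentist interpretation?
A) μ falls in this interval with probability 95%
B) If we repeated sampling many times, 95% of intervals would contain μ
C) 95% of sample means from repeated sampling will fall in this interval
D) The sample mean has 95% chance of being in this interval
B

A) Wrong — μ is fixed; the randomness lives in the interval, not in μ.
B) Correct — this is the frequentist long-run coverage interpretation.
C) Wrong — coverage applies to intervals containing μ, not to future x̄ values.
D) Wrong — x̄ is observed and sits in the interval by construction.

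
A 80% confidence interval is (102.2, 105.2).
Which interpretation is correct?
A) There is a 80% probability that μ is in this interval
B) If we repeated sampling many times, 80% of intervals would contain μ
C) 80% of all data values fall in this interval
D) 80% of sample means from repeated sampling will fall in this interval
B

A) Wrong — μ is fixed; the randomness lives in the interval, not in μ.
B) Correct — this is the frequentist long-run coverage interpretation.
C) Wrong — a CI is about the parameter μ, not individual data values.
D) Wrong — coverage applies to intervals containing μ, not to future x̄ values.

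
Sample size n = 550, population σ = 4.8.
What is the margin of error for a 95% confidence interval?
Margin of error = 0.40

Margin of error = z* · σ/√n
= 1.960 · 4.8/√550
= 1.960 · 4.8/23.4521
= 0.40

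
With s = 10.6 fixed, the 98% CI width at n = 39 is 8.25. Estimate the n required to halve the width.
n ≈ 156

CI width ∝ 1/√n
To reduce width by factor 2, need √n to grow by 2 → need 2² = 4 times as many samples.

Current: n = 39, width = 8.25
New: n = 156, width ≈ 3.99

Width reduced by factor of 8.25/3.99 = 2.07.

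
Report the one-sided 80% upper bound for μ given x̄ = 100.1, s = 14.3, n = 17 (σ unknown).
μ ≤ 103.10

Upper bound (one-sided):
t* = 0.865 (one-sided for 80%)
Upper bound = x̄ + t* · s/√n = 100.1 + 0.865 · 14.3/√17 = 103.10

We are 80% confident that μ ≤ 103.10.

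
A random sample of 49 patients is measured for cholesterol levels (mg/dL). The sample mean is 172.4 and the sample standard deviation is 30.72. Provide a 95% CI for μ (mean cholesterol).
(163.57, 181.23)

t-interval (σ unknown):
df = n - 1 = 48
t* = 2.011 for 95% confidence

Margin of error = t* · s/√n = 2.011 · 30.72/√49 = 8.83

CI: (163.57, 181.23)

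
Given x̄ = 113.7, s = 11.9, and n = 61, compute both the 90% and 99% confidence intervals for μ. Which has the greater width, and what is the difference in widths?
99% CI is wider by 3.02

df = 60
90% CI: t* = 1.671, (111.15, 116.25), width = 2 · t* · s/√n = 5.09
99% CI: t* = 2.660, (109.65, 117.75), width = 2 · t* · s/√n = 8.11

The 99% CI is wider by 8.11 - 5.09 = 3.02.
Higher confidence requires a wider interval.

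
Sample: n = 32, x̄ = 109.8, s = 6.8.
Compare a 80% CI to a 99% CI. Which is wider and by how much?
99% CI is wider by 3.45

df = 31
80% CI: t* = 1.309, (108.23, 111.37), width = 2 · t* · s/√n = 3.15
99% CI: t* = 2.744, (106.50, 113.10), width = 2 · t* · s/√n = 6.60

The 99% CI is wider by 6.60 - 3.15 = 3.45.
Higher confidence requires a wider interval.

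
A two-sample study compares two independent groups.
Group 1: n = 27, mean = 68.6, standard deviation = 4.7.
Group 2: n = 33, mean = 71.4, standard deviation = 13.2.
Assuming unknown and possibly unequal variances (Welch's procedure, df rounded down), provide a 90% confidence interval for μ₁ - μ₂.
(-6.96, 1.36)

Difference: x̄₁ - x̄₂ = -2.80
SE = √(s₁²/n₁ + s₂²/n₂) = √(4.7²/27 + 13.2²/33) = 2.4694
df = 41.46 → 41 (Welch–Satterthwaite, rounded down)
t* = 1.683

CI: -2.80 ± 1.683 · 2.4694 = -2.80 ± 4.16 = (-6.96, 1.36)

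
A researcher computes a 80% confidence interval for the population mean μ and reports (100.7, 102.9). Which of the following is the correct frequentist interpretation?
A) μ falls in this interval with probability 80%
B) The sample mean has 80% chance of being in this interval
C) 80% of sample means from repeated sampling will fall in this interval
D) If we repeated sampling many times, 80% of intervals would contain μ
D

A) Wrong — μ is fixed; the randomness lives in the interval, not in μ.
B) Wrong — x̄ is observed and sits in the interval by construction.
C) Wrong — coverage applies to intervals containing μ, not to future x̄ values.
D) Correct — this is the frequentist long-run coverage interpretation.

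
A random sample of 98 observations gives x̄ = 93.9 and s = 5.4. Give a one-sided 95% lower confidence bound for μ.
μ ≥ 92.99

Lower bound (one-sided):
t* = 1.661 (one-sided for 95%)
Lower bound = x̄ - t* · s/√n = 93.9 - 1.661 · 5.4/√98 = 92.99

We are 95% confident that μ ≥ 92.99.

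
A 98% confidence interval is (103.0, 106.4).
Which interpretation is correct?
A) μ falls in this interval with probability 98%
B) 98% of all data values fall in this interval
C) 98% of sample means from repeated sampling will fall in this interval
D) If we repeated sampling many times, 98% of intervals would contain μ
D

A) Wrong — μ is fixed; the randomness lives in the interval, not in μ.
B) Wrong — a CI is about the parameter μ, not individual data values.
C) Wrong — coverage applies to intervals containing μ, not to future x̄ values.
D) Correct — this is the frequentist long-run coverage interpretation.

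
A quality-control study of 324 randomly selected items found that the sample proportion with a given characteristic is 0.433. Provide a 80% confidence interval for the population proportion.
(0.398, 0.468)

Proportion CI:
SE = √(p̂(1-p̂)/n) = √(0.433 · 0.567 / 324) = 0.02753

z* = 1.282
Margin = z* · SE = 1.282 · 0.02753 = 0.0353

CI: 0.433 ± 0.0353 = (0.398, 0.468)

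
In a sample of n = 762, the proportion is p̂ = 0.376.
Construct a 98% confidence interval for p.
(0.335, 0.417)

Proportion CI:
SE = √(p̂(1-p̂)/n) = √(0.376 · 0.624 / 762) = 0.01755

z* = 2.326
Margin = z* · SE = 2.326 · 0.01755 = 0.0408

CI: 0.376 ± 0.0408 = (0.335, 0.417)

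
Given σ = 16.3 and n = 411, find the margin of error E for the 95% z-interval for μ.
Margin of error = 1.58

Margin of error = z* · σ/√n
= 1.960 · 16.3/√411
= 1.960 · 16.3/20.2731
= 1.58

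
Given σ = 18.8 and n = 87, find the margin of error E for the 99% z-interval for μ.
Margin of error = 5.19

Margin of error = z* · σ/√n
= 2.576 · 18.8/√87
= 2.576 · 18.8/9.3274
= 5.19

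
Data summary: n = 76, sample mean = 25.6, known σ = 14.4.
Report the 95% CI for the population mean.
(22.36, 28.84)

z-interval (σ known):
z* = 1.960 for 95% confidence

Margin of error = z* · σ/√n = 1.960 · 14.4/√76 = 3.24

CI: (25.6 - 3.24, 25.6 + 3.24) = (22.36, 28.84)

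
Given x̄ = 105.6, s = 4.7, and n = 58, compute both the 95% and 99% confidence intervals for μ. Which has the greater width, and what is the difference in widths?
99% CI is wider by 0.82

df = 57
95% CI: t* = 2.002, (104.36, 106.84), width = 2 · t* · s/√n = 2.47
99% CI: t* = 2.665, (103.96, 107.24), width = 2 · t* · s/√n = 3.29

The 99% CI is wider by 3.29 - 2.47 = 0.82.
Higher confidence requires a wider interval.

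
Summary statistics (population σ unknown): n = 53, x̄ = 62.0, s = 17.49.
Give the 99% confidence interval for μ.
(55.58, 68.42)

t-interval (σ unknown):
df = n - 1 = 52
t* = 2.674 for 99% confidence

Margin of error = t* · s/√n = 2.674 · 17.49/√53 = 6.42

CI: (55.58, 68.42)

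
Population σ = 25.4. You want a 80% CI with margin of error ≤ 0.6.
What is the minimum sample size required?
n ≥ 2946

For margin E ≤ 0.6:
n ≥ (z* · σ / E)²
n ≥ (1.282 · 25.4 / 0.6)²
n ≥ 2945.38

Minimum n = 2946 (rounding up)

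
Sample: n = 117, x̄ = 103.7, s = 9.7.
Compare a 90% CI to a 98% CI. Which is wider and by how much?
98% CI is wider by 1.26

df = 116
90% CI: t* = 1.658, (102.21, 105.19), width = 2 · t* · s/√n = 2.97
98% CI: t* = 2.359, (101.58, 105.82), width = 2 · t* · s/√n = 4.23

The 98% CI is wider by 4.23 - 2.97 = 1.26.
Higher confidence requires a wider interval.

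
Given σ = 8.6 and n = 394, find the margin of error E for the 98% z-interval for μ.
Margin of error = 1.01

Margin of error = z* · σ/√n
= 2.326 · 8.6/√394
= 2.326 · 8.6/19.8494
= 1.01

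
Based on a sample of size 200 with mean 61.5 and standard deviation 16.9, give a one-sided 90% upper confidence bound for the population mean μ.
μ ≤ 63.04

Upper bound (one-sided):
t* = 1.286 (one-sided for 90%)
Upper bound = x̄ + t* · s/√n = 61.5 + 1.286 · 16.9/√200 = 63.04

We are 90% confident that μ ≤ 63.04.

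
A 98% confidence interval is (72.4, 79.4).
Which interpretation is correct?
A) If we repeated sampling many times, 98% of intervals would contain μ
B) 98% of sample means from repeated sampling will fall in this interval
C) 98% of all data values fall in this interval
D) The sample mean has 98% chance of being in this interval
A

A) Correct — this is the frequentist long-run coverage interpretation.
B) Wrong — coverage applies to intervals containing μ, not to future x̄ values.
C) Wrong — a CI is about the parameter μ, not individual data values.
D) Wrong — x̄ is observed and sits in the interval by construction.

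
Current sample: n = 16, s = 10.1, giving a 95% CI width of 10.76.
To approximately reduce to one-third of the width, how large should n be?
n ≈ 144

CI width ∝ 1/√n
To reduce width by factor 3, need √n to grow by 3 → need 3² = 9 times as many samples.

Current: n = 16, width = 10.76
New: n = 144, width ≈ 3.33

Width reduced by factor of 10.76/3.33 = 3.23.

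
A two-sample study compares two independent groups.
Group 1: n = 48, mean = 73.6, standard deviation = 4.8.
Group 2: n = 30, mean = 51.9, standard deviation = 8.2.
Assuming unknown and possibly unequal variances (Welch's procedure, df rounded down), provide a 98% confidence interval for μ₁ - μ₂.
(17.71, 25.69)

Difference: x̄₁ - x̄₂ = 21.70
SE = √(s₁²/n₁ + s₂²/n₂) = √(4.8²/48 + 8.2²/30) = 1.6496
df = 41.57 → 41 (Welch–Satterthwaite, rounded down)
t* = 2.421

CI: 21.70 ± 2.421 · 1.6496 = 21.70 ± 3.99 = (17.71, 25.69)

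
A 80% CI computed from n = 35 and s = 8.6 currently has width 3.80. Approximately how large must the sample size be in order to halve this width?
n ≈ 140

CI width ∝ 1/√n
To reduce width by factor 2, need √n to grow by 2 → need 2² = 4 times as many samples.

Current: n = 35, width = 3.80
New: n = 140, width ≈ 1.87

Width reduced by factor of 3.80/1.87 = 2.03.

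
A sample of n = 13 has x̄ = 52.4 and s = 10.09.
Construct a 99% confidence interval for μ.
(43.85, 60.95)

t-interval (σ unknown):
df = n - 1 = 12
t* = 3.055 for 99% confidence

Margin of error = t* · s/√n = 3.055 · 10.09/√13 = 8.55

CI: (43.85, 60.95)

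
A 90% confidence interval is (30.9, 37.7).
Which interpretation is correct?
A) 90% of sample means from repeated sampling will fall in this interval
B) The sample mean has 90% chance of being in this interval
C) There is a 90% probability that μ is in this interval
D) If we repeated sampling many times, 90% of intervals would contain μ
D

A) Wrong — coverage applies to intervals containing μ, not to future x̄ values.
B) Wrong — x̄ is observed and sits in the interval by construction.
C) Wrong — μ is fixed; the randomness lives in the interval, not in μ.
D) Correct — this is the frequentist long-run coverage interpretation.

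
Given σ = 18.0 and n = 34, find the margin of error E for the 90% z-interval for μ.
Margin of error = 5.08

Margin of error = z* · σ/√n
= 1.645 · 18.0/√34
= 1.645 · 18.0/5.8310
= 5.08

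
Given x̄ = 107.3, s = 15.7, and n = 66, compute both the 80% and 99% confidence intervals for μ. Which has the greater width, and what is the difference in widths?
99% CI is wider by 5.25

df = 65
80% CI: t* = 1.295, (104.80, 109.80), width = 2 · t* · s/√n = 5.01
99% CI: t* = 2.654, (102.17, 112.43), width = 2 · t* · s/√n = 10.26

The 99% CI is wider by 10.26 - 5.01 = 5.25.
Higher confidence requires a wider interval.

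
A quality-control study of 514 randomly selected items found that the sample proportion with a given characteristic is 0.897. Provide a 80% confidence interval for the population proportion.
(0.880, 0.914)

Proportion CI:
SE = √(p̂(1-p̂)/n) = √(0.897 · 0.103 / 514) = 0.01341

z* = 1.282
Margin = z* · SE = 1.282 · 0.01341 = 0.0172

CI: 0.897 ± 0.0172 = (0.880, 0.914)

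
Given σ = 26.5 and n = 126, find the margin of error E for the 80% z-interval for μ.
Margin of error = 3.03

Margin of error = z* · σ/√n
= 1.282 · 26.5/√126
= 1.282 · 26.5/11.2250
= 3.03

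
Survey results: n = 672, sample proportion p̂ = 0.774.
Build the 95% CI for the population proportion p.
(0.742, 0.806)

Proportion CI:
SE = √(p̂(1-p̂)/n) = √(0.774 · 0.226 / 672) = 0.01613

z* = 1.960
Margin = z* · SE = 1.960 · 0.01613 = 0.0316

CI: 0.774 ± 0.0316 = (0.742, 0.806)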